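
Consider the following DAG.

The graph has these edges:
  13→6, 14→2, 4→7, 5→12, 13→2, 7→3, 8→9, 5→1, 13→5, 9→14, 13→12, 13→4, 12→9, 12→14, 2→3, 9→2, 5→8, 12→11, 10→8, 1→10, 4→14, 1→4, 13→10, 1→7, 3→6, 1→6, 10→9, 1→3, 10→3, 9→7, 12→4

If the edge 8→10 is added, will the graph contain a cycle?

Yes

Adding 8→10 creates a cycle iff 10 can already reach 8.
Path from 10: 10 → 8.
So 10 → … → 8 → 10 is a cycle.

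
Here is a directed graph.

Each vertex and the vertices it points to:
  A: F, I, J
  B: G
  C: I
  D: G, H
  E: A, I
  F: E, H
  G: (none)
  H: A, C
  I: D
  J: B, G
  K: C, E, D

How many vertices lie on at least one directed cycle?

7

A vertex is on a directed cycle iff it belongs to a strongly connected component of size ≥ 2 (or has a self-loop).
The vertices on cycles are {A, C, D, E, F, H, I} — 7 in total.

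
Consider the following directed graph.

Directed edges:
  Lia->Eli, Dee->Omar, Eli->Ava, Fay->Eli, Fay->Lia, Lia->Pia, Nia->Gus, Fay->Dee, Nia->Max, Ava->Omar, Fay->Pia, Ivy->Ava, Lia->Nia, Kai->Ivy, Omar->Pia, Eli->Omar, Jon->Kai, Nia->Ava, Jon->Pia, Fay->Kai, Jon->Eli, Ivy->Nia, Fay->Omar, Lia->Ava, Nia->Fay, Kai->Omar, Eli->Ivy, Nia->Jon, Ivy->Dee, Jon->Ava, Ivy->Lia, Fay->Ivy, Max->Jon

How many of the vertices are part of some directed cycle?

8

A vertex is on a directed cycle iff it belongs to a strongly connected component of size ≥ 2 (or has a self-loop).
The vertices on cycles are {Eli, Fay, Ivy, Jon, Kai, Lia, Max, Nia} — 8 in total.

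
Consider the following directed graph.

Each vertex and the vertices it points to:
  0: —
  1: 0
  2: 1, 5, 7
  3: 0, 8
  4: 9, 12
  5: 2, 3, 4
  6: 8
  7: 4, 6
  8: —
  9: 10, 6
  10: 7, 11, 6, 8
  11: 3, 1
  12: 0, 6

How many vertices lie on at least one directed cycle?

6

A vertex is on a directed cycle iff it belongs to a strongly connected component of size ≥ 2 (or has a self-loop).
The vertices on cycles are {2, 4, 5, 7, 9, 10} — 6 in total.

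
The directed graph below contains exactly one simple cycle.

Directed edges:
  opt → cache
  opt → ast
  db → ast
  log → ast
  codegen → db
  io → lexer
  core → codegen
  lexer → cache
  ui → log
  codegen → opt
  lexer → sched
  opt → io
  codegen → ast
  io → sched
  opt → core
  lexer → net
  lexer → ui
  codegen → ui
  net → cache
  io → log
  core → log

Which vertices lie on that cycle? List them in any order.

opt, core, codegen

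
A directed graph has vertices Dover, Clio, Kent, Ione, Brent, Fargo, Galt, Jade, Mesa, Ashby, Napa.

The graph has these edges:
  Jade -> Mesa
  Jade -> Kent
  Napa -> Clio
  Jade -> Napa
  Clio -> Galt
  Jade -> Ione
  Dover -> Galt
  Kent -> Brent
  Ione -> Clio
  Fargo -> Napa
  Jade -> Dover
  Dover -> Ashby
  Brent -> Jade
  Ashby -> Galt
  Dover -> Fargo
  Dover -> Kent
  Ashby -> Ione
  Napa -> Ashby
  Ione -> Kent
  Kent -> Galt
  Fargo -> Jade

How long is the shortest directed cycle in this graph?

3

For each vertex v, BFS finds the shortest path from v back to v.
The shortest such closed walk is Dover → Fargo → Jade → Dover, length 3.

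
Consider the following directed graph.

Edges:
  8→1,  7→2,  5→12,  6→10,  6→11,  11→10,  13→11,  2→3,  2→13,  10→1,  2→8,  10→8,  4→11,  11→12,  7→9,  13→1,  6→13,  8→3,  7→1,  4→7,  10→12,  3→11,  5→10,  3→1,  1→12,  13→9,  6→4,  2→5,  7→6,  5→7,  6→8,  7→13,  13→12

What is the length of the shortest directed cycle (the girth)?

For each vertex v, BFS finds the shortest path from v back to v.
The shortest such closed walk is 7 → 2 → 5 → 7, length 3.

3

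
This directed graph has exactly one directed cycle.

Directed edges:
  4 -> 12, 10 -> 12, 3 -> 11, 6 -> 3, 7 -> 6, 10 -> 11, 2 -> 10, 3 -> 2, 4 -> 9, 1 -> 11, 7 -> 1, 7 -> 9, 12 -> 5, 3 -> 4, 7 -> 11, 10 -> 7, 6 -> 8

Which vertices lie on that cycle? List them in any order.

2, 3, 6, 7, 10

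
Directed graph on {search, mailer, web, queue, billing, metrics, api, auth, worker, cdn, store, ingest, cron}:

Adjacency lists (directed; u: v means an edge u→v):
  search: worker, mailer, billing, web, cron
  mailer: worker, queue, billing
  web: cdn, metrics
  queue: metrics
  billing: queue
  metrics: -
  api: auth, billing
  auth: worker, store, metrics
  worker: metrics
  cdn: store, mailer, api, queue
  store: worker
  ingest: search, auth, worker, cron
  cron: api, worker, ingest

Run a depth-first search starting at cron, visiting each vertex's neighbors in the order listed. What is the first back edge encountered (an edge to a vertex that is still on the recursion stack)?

search→cron

DFS from cron (visiting each vertex's neighbors in the order listed); mark gray on enter, black on exit:
cron gray
  api gray
    auth gray
      worker gray
        metrics gray
        metrics black
      worker black
      store gray
        store→worker: worker black — skip
      store black
      auth→metrics: metrics black — skip
    auth black
    billing gray
      queue gray
        queue→metrics: metrics black — skip
      queue black
    billing black
  api black
  cron→worker: worker black — skip
  ingest gray
    search gray
      search→worker: worker black — skip
      mailer gray
        mailer→worker: worker black — skip
        mailer→queue: queue black — skip
        mailer→billing: billing black — skip
      mailer black
      search→billing: billing black — skip
      web gray
        cdn gray
          cdn→store: store black — skip
          cdn→mailer: mailer black — skip
          cdn→api: api black — skip
          cdn→queue: queue black — skip
        cdn black
        web→metrics: metrics black — skip
      web black
      search→cron: cron is gray → back edge
First back edge: search → cron.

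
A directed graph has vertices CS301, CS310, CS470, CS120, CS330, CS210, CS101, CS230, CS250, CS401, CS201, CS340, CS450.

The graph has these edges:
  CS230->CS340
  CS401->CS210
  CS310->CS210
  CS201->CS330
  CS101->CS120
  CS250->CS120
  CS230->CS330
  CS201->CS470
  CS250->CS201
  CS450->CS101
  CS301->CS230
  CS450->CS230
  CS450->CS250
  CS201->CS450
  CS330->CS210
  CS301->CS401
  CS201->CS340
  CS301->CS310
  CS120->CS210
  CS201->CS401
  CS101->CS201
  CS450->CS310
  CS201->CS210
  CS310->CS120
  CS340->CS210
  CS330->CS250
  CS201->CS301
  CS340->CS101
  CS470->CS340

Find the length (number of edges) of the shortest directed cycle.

3

For each vertex v, BFS finds the shortest path from v back to v.
The shortest such closed walk is CS201 → CS330 → CS250 → CS201, length 3.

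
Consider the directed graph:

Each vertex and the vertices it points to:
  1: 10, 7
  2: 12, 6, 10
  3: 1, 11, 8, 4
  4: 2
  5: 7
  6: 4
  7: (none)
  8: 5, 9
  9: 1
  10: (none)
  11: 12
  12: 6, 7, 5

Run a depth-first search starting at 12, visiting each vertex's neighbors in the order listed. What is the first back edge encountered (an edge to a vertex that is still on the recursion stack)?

2→12

DFS from 12 (visiting each vertex's neighbors in the order listed); mark gray on enter, black on exit:
12 gray
  6 gray
    4 gray
      2 gray
        2→12: 12 is gray → back edge
First back edge: 2 → 12.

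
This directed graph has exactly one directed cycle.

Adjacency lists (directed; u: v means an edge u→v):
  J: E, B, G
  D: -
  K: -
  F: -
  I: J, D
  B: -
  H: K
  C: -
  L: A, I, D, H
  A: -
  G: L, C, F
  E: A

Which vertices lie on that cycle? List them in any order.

G, I, J, L

DFS with gray/black marking from G:
G gray
  L gray
    A gray
    A black
    I gray
      J gray
        E gray
          E→A: A black — skip
        E black
        B gray
        B black
        J→G: G is gray → back edge
Back edge closes the cycle G → L → I → J → G; its vertices are {G, I, J, L}.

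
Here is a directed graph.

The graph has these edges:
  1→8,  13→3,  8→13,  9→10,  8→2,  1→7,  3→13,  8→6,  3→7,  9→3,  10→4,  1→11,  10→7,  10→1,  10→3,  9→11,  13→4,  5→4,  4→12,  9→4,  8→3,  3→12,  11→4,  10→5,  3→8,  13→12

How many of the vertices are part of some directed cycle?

A vertex is on a directed cycle iff it belongs to a strongly connected component of size ≥ 2 (or has a self-loop).
The vertices on cycles are {3, 8, 13} — 3 in total.

3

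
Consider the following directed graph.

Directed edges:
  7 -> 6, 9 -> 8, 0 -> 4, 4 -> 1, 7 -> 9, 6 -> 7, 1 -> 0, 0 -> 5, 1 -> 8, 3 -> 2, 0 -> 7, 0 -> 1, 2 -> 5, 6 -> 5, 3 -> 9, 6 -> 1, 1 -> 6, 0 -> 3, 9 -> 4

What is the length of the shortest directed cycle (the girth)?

For each vertex v, BFS finds the shortest path from v back to v.
The shortest such closed walk is 0 → 1 → 0, length 2.

2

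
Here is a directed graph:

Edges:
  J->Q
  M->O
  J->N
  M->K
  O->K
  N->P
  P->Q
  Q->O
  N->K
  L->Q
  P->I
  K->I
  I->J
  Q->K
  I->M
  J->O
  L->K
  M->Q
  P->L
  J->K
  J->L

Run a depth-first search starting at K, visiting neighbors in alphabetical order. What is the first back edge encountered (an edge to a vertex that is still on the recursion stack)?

J->K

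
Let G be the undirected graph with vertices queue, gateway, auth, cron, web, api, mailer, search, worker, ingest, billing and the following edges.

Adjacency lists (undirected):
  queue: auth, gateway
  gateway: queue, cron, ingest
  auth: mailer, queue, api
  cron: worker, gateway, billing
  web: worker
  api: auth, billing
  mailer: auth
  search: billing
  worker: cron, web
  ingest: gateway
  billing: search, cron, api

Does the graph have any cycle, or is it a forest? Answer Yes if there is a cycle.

DFS, tracking each vertex's parent; an edge to a visited non-parent vertex closes a cycle.
Start from cron:
visit cron (parent –)
  visit worker (parent cron)
    worker–cron: parent, skip
    visit web (parent worker)
      web–worker: parent, skip
  visit gateway (parent cron)
    visit queue (parent gateway)
      visit auth (parent queue)
        visit mailer (parent auth)
          mailer–auth: parent, skip
        auth–queue: parent, skip
        visit api (parent auth)
          api–auth: parent, skip
          visit billing (parent api)
            visit search (parent billing)
              search–billing: parent, skip
            billing–cron: cron visited and ≠ parent → cycle
Cycle: cron – gateway – queue – auth – api – billing – cron.

Yes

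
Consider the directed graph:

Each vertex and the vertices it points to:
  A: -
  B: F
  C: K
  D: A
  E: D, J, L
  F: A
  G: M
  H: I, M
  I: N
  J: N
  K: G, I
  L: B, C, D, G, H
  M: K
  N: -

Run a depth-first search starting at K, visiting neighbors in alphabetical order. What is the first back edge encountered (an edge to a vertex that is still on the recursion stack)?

M→K

DFS from K (visiting neighbors in alphabetical order); mark gray on enter, black on exit:
K gray
  G gray
    M gray
      M→K: K is gray → back edge
First back edge: M → K.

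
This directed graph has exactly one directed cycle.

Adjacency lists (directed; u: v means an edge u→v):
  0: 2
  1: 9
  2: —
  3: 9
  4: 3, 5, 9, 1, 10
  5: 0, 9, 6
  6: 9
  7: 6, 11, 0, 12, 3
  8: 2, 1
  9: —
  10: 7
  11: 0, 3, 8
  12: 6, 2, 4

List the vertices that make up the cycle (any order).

4, 7, 10, 12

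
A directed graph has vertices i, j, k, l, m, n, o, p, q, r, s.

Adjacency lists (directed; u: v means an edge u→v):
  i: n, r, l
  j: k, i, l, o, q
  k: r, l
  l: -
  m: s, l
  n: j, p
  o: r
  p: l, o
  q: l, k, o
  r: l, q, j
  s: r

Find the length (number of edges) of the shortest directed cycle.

3

For each vertex v, BFS finds the shortest path from v back to v.
The shortest such closed walk is r → q → k → r, length 3.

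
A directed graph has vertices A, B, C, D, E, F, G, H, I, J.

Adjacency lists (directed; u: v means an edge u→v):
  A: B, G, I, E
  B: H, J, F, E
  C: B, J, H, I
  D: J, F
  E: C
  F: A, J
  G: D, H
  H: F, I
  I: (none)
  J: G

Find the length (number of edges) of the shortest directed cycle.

For each vertex v, BFS finds the shortest path from v back to v.
The shortest such closed walk is A → B → F → A, length 3.

3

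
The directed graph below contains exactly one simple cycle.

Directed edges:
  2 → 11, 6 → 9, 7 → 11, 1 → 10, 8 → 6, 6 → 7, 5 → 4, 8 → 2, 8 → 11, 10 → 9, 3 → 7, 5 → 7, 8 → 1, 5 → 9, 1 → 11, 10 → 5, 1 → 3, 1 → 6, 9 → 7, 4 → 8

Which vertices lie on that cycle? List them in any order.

DFS with gray/black marking from 8:
8 gray
  6 gray
    9 gray
      7 gray
        11 gray
        11 black
      7 black
    9 black
    6→7: 7 black — skip
  6 black
  8→11: 11 black — skip
  1 gray
    1→6: 6 black — skip
    10 gray
      5 gray
        4 gray
          4→8: 8 is gray → back edge
Back edge closes the cycle 8 → 1 → 10 → 5 → 4 → 8; its vertices are {1, 4, 5, 8, 10}.

1, 4, 5, 8, 10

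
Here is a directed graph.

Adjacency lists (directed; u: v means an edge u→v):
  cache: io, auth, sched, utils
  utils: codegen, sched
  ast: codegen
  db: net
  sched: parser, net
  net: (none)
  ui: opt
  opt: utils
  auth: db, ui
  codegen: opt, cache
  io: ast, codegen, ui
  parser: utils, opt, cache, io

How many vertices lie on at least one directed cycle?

10

A vertex is on a directed cycle iff it belongs to a strongly connected component of size ≥ 2 (or has a self-loop).
The vertices on cycles are {io, ui, ast, opt, auth, cache, sched, utils, parser, codegen} — 10 in total.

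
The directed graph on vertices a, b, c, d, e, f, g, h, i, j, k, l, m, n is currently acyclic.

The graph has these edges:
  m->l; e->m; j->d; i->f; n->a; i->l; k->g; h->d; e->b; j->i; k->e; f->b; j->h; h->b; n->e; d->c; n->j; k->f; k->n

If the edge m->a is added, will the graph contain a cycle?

Adding m→a creates a cycle iff a can already reach m.
Explore from a: no path reaches m. The graph stays acyclic.

No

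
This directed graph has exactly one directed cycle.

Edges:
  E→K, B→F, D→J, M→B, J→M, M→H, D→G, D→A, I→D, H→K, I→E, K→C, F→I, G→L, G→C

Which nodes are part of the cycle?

B, D, F, I, J, M

DFS with gray/black marking from I:
I gray
  D gray
    G gray
      C gray
      C black
      L gray
      L black
    G black
    A gray
    A black
    J gray
      M gray
        B gray
          F gray
            F→I: I is gray → back edge
Back edge closes the cycle I → D → J → M → B → F → I; its vertices are {B, D, F, I, J, M}.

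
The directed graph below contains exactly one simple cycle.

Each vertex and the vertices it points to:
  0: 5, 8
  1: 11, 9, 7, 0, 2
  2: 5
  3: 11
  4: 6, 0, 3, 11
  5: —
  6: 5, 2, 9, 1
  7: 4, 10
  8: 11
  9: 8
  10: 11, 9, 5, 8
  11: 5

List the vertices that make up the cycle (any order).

1, 4, 6, 7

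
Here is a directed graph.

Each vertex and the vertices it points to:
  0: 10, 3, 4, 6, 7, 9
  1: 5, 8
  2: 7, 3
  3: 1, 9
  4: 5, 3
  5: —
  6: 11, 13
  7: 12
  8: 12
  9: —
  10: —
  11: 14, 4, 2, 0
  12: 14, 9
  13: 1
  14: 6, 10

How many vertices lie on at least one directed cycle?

12

A vertex is on a directed cycle iff it belongs to a strongly connected component of size ≥ 2 (or has a self-loop).
The vertices on cycles are {0, 1, 2, 3, 4, 6, 7, 8, 11, 12, 13, 14} — 12 in total.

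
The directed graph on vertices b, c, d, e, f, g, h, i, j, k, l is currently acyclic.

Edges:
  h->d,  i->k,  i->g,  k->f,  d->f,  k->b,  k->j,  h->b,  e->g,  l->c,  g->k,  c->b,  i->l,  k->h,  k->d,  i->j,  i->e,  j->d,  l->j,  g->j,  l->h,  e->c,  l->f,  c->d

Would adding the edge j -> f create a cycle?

Adding j→f creates a cycle iff f can already reach j.
Explore from f: no path reaches j. The graph stays acyclic.

No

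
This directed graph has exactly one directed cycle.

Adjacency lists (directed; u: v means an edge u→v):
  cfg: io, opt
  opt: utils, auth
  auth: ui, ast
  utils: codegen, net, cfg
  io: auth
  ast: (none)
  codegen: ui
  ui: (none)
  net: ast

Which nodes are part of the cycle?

cfg, opt, utils

DFS with gray/black marking from cfg:
cfg gray
  io gray
    auth gray
      ui gray
      ui black
      ast gray
      ast black
    auth black
  io black
  opt gray
    utils gray
      codegen gray
        codegen→ui: ui black — skip
      codegen black
      net gray
        net→ast: ast black — skip
      net black
      utils→cfg: cfg is gray → back edge
Back edge closes the cycle cfg → opt → utils → cfg; its vertices are {cfg, opt, utils}.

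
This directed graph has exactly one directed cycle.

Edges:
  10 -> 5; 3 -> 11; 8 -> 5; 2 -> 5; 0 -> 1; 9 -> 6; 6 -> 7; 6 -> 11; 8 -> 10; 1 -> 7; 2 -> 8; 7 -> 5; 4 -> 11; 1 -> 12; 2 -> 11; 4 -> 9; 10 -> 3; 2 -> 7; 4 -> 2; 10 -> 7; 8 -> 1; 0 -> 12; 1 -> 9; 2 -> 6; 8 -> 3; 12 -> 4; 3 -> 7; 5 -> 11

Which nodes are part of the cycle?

1, 2, 4, 8, 12

DFS with gray/black marking from 1:
1 gray
  7 gray
    5 gray
      11 gray
      11 black
    5 black
  7 black
  12 gray
    4 gray
      9 gray
        6 gray
          6→11: 11 black — skip
          6→7: 7 black — skip
        6 black
      9 black
      2 gray
        8 gray
          8→1: 1 is gray → back edge
Back edge closes the cycle 1 → 12 → 4 → 2 → 8 → 1; its vertices are {1, 2, 4, 8, 12}.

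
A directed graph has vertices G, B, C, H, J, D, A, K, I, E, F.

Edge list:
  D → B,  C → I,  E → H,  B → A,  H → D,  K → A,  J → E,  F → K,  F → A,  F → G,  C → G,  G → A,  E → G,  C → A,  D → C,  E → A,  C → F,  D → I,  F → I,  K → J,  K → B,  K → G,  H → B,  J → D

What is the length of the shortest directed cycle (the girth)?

5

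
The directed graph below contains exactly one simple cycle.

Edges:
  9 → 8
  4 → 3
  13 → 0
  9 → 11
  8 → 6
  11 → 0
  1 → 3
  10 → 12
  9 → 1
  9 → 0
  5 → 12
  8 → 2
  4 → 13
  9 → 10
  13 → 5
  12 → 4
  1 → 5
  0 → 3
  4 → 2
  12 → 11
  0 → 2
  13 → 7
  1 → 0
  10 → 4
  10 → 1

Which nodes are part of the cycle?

DFS with gray/black marking from 5:
5 gray
  12 gray
    4 gray
      3 gray
      3 black
      13 gray
        0 gray
          0→3: 3 black — skip
          2 gray
          2 black
        0 black
        7 gray
        7 black
        13→5: 5 is gray → back edge
Back edge closes the cycle 5 → 12 → 4 → 13 → 5; its vertices are {4, 5, 12, 13}.

4, 5, 12, 13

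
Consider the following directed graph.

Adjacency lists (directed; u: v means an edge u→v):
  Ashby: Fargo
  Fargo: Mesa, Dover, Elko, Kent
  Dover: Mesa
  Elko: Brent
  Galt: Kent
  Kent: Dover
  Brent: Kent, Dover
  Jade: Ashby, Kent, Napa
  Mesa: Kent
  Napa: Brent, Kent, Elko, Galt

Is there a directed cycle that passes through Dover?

Yes

Dover is on a cycle iff Dover can reach itself via ≥1 edge.
Dover → Mesa → Kent → Dover — yes.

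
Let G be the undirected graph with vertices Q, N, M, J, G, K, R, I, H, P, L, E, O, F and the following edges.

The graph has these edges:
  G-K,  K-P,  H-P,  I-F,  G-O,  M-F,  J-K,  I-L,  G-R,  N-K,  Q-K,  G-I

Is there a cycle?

DFS, tracking each vertex's parent; an edge to a visited non-parent vertex closes a cycle.
Start from E:
visit E (parent –)
visit Q (parent –)
  visit K (parent Q)
    visit N (parent K)
      N–K: parent, skip
    visit G (parent K)
      visit R (parent G)
        R–G: parent, skip
      G–K: parent, skip
      visit I (parent G)
        I–G: parent, skip
        visit F (parent I)
          visit M (parent F)
            M–F: parent, skip
          F–I: parent, skip
        visit L (parent I)
          L–I: parent, skip
      visit O (parent G)
        O–G: parent, skip
    visit P (parent K)
      visit H (parent P)
        H–P: parent, skip
      P–K: parent, skip
    visit J (parent K)
      J–K: parent, skip
    K–Q: parent, skip
No non-parent visited neighbor found — the graph is a forest.

No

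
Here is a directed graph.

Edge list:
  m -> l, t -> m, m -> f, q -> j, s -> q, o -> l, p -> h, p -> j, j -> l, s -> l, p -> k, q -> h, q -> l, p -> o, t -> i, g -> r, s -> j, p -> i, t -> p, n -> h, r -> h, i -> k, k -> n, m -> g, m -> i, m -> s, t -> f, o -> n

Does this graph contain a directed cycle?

DFS with white/gray/black marking, starting from g:
g gray
  r gray
    h gray
    h black
  r black
g black
m gray
  l gray
  l black
  m→g: g black — skip
  s gray
    s→l: l black — skip
    q gray
      j gray
        j→l: l black — skip
      j black
      q→h: h black — skip
      q→l: l black — skip
    q black
    s→j: j black — skip
  s black
  i gray
    k gray
      n gray
        n→h: h black — skip
      n black
    k black
  i black
  f gray
  f black
m black
p gray
  p→j: j black — skip
  p→h: h black — skip
  p→k: k black — skip
  o gray
    o→l: l black — skip
    o→n: n black — skip
  o black
  p→i: i black — skip
p black
t gray
  t→i: i black — skip
  t→f: f black — skip
  t→p: p black — skip
  t→m: m black — skip
t black
Every edge goes to a white or black vertex — no back edge, so the graph is acyclic.

No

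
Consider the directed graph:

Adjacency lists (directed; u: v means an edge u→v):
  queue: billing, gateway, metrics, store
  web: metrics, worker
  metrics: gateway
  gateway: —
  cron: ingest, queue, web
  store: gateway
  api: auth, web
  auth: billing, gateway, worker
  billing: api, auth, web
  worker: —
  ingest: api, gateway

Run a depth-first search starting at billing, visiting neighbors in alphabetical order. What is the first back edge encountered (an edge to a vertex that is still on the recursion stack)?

DFS from billing (visiting neighbors in alphabetical order); mark gray on enter, black on exit:
billing gray
  api gray
    auth gray
      auth→billing: billing is gray → back edge
First back edge: auth → billing.

auth→billing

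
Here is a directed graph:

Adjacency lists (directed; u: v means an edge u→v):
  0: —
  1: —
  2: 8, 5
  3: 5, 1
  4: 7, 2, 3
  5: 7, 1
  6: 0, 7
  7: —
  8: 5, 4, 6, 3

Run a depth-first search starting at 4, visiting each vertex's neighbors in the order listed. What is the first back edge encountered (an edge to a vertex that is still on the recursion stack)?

DFS from 4 (visiting each vertex's neighbors in the order listed); mark gray on enter, black on exit:
4 gray
  7 gray
  7 black
  2 gray
    8 gray
      5 gray
        5→7: 7 black — skip
        1 gray
        1 black
      5 black
      8→4: 4 is gray → back edge
First back edge: 8 → 4.

8->4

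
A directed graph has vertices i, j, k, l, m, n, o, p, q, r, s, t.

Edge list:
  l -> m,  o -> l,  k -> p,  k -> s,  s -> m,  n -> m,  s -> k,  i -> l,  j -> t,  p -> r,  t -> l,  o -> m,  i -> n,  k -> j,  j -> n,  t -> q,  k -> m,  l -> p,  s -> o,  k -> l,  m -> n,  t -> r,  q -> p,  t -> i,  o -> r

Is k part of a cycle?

Yes

k is on a cycle iff k can reach itself via ≥1 edge.
k → s → k — yes.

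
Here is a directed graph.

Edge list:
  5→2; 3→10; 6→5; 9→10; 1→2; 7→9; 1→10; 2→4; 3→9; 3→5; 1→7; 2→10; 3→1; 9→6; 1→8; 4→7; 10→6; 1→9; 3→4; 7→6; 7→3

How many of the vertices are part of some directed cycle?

A vertex is on a directed cycle iff it belongs to a strongly connected component of size ≥ 2 (or has a self-loop).
The vertices on cycles are {1, 2, 3, 4, 5, 6, 7, 9, 10} — 9 in total.

9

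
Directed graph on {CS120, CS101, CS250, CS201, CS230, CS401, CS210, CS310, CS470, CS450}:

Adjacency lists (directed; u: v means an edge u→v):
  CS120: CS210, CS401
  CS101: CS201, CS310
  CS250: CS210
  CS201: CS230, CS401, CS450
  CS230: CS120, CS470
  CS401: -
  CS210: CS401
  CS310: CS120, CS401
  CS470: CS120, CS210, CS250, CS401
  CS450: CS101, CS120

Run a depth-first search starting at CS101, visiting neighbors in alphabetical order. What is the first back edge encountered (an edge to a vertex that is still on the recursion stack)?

DFS from CS101 (visiting neighbors in alphabetical order); mark gray on enter, black on exit:
CS101 gray
  CS201 gray
    CS230 gray
      CS120 gray
        CS210 gray
          CS401 gray
          CS401 black
        CS210 black
        CS120→CS401: CS401 black — skip
      CS120 black
      CS470 gray
        CS470→CS120: CS120 black — skip
        CS470→CS210: CS210 black — skip
        CS250 gray
          CS250→CS210: CS210 black — skip
        CS250 black
        CS470→CS401: CS401 black — skip
      CS470 black
    CS230 black
    CS201→CS401: CS401 black — skip
    CS450 gray
      CS450→CS101: CS101 is gray → back edge
First back edge: CS450 → CS101.

CS450→CS101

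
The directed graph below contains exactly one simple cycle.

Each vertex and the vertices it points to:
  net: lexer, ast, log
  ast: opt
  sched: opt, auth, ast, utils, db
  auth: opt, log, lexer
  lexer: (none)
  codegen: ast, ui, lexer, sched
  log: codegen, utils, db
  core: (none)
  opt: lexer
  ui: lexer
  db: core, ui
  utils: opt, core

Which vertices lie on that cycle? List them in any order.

log, auth, sched, codegen

DFS with gray/black marking from log:
log gray
  codegen gray
    ast gray
      opt gray
        lexer gray
        lexer black
      opt black
    ast black
    ui gray
      ui→lexer: lexer black — skip
    ui black
    codegen→lexer: lexer black — skip
    sched gray
      sched→opt: opt black — skip
      auth gray
        auth→opt: opt black — skip
        auth→log: log is gray → back edge
Back edge closes the cycle log → codegen → sched → auth → log; its vertices are {log, auth, sched, codegen}.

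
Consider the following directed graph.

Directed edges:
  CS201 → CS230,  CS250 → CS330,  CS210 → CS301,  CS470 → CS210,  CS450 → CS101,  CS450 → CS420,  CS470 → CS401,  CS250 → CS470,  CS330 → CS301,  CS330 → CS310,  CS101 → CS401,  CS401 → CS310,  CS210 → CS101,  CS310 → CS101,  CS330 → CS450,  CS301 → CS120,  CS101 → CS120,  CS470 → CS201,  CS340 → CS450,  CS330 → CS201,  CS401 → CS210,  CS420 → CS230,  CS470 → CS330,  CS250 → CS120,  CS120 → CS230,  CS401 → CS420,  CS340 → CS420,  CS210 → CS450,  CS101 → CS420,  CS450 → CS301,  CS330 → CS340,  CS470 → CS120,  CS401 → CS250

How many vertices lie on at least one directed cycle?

9

A vertex is on a directed cycle iff it belongs to a strongly connected component of size ≥ 2 (or has a self-loop).
The vertices on cycles are {CS101, CS210, CS250, CS310, CS330, CS340, CS401, CS450, CS470} — 9 in total.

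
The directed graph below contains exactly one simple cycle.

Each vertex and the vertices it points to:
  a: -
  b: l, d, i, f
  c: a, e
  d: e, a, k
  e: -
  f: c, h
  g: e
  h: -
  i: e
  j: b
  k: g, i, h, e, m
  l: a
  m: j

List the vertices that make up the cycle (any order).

DFS with gray/black marking from j:
j gray
  b gray
    l gray
      a gray
      a black
    l black
    d gray
      e gray
      e black
      d→a: a black — skip
      k gray
        g gray
          g→e: e black — skip
        g black
        i gray
          i→e: e black — skip
        i black
        h gray
        h black
        k→e: e black — skip
        m gray
          m→j: j is gray → back edge
Back edge closes the cycle j → b → d → k → m → j; its vertices are {b, d, j, k, m}.

b, d, j, k, m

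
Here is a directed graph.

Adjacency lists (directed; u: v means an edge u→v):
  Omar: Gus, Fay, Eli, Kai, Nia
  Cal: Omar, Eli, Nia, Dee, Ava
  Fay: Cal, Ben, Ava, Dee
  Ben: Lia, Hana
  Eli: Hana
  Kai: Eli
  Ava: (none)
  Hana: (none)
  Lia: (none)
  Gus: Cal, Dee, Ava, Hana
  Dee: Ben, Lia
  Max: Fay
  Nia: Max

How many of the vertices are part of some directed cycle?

A vertex is on a directed cycle iff it belongs to a strongly connected component of size ≥ 2 (or has a self-loop).
The vertices on cycles are {Cal, Fay, Gus, Max, Nia, Omar} — 6 in total.

6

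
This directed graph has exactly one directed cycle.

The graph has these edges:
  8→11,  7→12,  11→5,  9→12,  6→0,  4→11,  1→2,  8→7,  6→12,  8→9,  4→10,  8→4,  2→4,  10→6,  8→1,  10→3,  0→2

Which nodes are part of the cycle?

DFS with gray/black marking from 4:
4 gray
  11 gray
    5 gray
    5 black
  11 black
  10 gray
    3 gray
    3 black
    6 gray
      0 gray
        2 gray
          2→4: 4 is gray → back edge
Back edge closes the cycle 4 → 10 → 6 → 0 → 2 → 4; its vertices are {0, 2, 4, 6, 10}.

0, 2, 4, 6, 10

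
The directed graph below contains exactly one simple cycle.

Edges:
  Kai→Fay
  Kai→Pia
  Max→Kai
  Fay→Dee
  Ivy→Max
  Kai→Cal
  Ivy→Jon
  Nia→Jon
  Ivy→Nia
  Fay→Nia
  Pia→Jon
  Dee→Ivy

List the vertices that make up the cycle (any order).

Dee, Fay, Ivy, Kai, Max

DFS with gray/black marking from Kai:
Kai gray
  Cal gray
  Cal black
  Pia gray
    Jon gray
    Jon black
  Pia black
  Fay gray
    Dee gray
      Ivy gray
        Max gray
          Max→Kai: Kai is gray → back edge
Back edge closes the cycle Kai → Fay → Dee → Ivy → Max → Kai; its vertices are {Dee, Fay, Ivy, Kai, Max}.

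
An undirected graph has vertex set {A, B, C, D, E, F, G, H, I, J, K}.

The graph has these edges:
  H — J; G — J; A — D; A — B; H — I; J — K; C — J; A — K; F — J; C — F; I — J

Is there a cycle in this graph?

DFS, tracking each vertex's parent; an edge to a visited non-parent vertex closes a cycle.
Start from C:
visit C (parent –)
  visit J (parent C)
    visit I (parent J)
      I–J: parent, skip
      visit H (parent I)
        H–I: parent, skip
        H–J: J visited and ≠ parent → cycle
Cycle: J – I – H – J.

Yes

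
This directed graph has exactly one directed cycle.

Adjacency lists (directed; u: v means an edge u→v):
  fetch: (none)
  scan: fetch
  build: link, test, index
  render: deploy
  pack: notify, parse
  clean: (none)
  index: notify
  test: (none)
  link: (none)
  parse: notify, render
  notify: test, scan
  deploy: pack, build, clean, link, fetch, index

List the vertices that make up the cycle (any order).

DFS with gray/black marking from deploy:
deploy gray
  pack gray
    notify gray
      test gray
      test black
      scan gray
        fetch gray
        fetch black
      scan black
    notify black
    parse gray
      parse→notify: notify black — skip
      render gray
        render→deploy: deploy is gray → back edge
Back edge closes the cycle deploy → pack → parse → render → deploy; its vertices are {pack, parse, deploy, render}.

pack, parse, deploy, render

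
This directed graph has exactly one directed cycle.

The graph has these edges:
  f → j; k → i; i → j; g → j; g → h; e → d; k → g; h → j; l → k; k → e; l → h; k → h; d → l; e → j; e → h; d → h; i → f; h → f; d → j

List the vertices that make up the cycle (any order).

d, e, k, l

DFS with gray/black marking from l:
l gray
  h gray
    f gray
      j gray
      j black
    f black
    h→j: j black — skip
  h black
  k gray
    g gray
      g→j: j black — skip
      g→h: h black — skip
    g black
    k→h: h black — skip
    i gray
      i→f: f black — skip
      i→j: j black — skip
    i black
    e gray
      e→j: j black — skip
      d gray
        d→h: h black — skip
        d→l: l is gray → back edge
Back edge closes the cycle l → k → e → d → l; its vertices are {d, e, k, l}.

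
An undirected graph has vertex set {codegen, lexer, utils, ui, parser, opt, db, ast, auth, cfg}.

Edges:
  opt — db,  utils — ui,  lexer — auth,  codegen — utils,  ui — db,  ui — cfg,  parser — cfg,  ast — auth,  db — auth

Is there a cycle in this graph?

No

DFS, tracking each vertex's parent; an edge to a visited non-parent vertex closes a cycle.
Start from auth:
visit auth (parent –)
  visit lexer (parent auth)
    lexer–auth: parent, skip
  visit db (parent auth)
    db–auth: parent, skip
    visit opt (parent db)
      opt–db: parent, skip
    visit ui (parent db)
      ui–db: parent, skip
      visit cfg (parent ui)
        visit parser (parent cfg)
          parser–cfg: parent, skip
        cfg–ui: parent, skip
      visit utils (parent ui)
        visit codegen (parent utils)
          codegen–utils: parent, skip
        utils–ui: parent, skip
  visit ast (parent auth)
    ast–auth: parent, skip
No non-parent visited neighbor found — the graph is a forest.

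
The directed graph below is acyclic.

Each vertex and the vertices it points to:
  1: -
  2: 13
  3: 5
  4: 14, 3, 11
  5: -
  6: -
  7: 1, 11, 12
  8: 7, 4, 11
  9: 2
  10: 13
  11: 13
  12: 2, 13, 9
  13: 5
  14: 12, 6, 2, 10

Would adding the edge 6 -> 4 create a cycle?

Adding 6→4 creates a cycle iff 4 can already reach 6.
Path from 4: 4 → 14 → 6.
So 4 → … → 6 → 4 is a cycle.

Yes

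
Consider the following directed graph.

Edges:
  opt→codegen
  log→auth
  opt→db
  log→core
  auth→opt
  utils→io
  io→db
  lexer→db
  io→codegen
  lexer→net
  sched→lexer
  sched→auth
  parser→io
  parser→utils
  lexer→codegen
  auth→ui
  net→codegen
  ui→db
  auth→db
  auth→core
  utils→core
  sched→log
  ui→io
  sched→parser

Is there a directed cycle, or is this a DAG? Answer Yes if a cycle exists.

No

DFS with white/gray/black marking, starting from net:
net gray
  codegen gray
  codegen black
net black
utils gray
  io gray
    db gray
    db black
    io→codegen: codegen black — skip
  io black
  core gray
  core black
utils black
sched gray
  lexer gray
    lexer→db: db black — skip
    lexer→net: net black — skip
    lexer→codegen: codegen black — skip
  lexer black
  auth gray
    auth→core: core black — skip
    opt gray
      opt→codegen: codegen black — skip
      opt→db: db black — skip
    opt black
    ui gray
      ui→db: db black — skip
      ui→io: io black — skip
    ui black
    auth→db: db black — skip
  auth black
  log gray
    log→core: core black — skip
    log→auth: auth black — skip
  log black
  parser gray
    parser→utils: utils black — skip
    parser→io: io black — skip
  parser black
sched black
Every edge goes to a white or black vertex — no back edge, so the graph is acyclic.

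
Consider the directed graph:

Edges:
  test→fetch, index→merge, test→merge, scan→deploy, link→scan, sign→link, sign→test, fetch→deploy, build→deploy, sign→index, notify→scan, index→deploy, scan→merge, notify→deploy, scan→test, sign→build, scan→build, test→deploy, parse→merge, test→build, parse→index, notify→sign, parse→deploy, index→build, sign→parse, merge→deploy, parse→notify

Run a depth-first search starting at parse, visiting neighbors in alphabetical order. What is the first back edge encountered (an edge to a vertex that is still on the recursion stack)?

sign→parse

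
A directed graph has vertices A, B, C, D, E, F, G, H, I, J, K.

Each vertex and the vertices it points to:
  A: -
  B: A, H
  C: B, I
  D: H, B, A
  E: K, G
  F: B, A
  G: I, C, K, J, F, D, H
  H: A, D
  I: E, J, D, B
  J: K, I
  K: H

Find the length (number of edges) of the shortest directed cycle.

For each vertex v, BFS finds the shortest path from v back to v.
The shortest such closed walk is I → J → I, length 2.

2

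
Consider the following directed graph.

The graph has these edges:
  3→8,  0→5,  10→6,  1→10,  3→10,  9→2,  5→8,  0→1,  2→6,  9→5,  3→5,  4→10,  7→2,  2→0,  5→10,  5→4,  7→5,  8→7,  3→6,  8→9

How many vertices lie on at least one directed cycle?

6

A vertex is on a directed cycle iff it belongs to a strongly connected component of size ≥ 2 (or has a self-loop).
The vertices on cycles are {0, 2, 5, 7, 8, 9} — 6 in total.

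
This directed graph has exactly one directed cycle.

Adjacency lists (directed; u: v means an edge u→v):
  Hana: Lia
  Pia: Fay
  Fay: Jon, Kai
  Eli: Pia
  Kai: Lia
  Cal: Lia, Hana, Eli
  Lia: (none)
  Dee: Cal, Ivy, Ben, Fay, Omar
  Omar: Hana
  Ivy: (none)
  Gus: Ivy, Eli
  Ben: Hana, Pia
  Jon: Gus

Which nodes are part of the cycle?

Eli, Fay, Gus, Jon, Pia

DFS with gray/black marking from Fay:
Fay gray
  Jon gray
    Gus gray
      Ivy gray
      Ivy black
      Eli gray
        Pia gray
          Pia→Fay: Fay is gray → back edge
Back edge closes the cycle Fay → Jon → Gus → Eli → Pia → Fay; its vertices are {Eli, Fay, Gus, Jon, Pia}.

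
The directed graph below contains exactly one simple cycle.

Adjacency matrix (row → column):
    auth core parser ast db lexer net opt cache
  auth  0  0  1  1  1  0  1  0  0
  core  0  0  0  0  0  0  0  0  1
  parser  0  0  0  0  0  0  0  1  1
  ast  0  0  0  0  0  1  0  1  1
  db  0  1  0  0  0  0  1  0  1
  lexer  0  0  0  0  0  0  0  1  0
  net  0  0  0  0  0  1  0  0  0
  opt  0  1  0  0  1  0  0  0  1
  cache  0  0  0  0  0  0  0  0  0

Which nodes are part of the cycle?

db, net, opt, lexer

DFS with gray/black marking from net:
net gray
  lexer gray
    opt gray
      db gray
        db→net: net is gray → back edge
Back edge closes the cycle net → lexer → opt → db → net; its vertices are {db, net, opt, lexer}.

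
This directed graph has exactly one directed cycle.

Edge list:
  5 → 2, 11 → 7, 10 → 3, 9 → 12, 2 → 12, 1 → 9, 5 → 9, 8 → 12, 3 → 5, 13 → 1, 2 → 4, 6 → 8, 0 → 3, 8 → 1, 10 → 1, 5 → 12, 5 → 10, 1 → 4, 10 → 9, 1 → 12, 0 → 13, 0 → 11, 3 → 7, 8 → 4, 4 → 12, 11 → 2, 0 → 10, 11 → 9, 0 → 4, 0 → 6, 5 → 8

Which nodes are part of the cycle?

3, 5, 10

DFS with gray/black marking from 3:
3 gray
  5 gray
    10 gray
      1 gray
        4 gray
          12 gray
          12 black
        4 black
        9 gray
          9→12: 12 black — skip
        9 black
        1→12: 12 black — skip
      1 black
      10→3: 3 is gray → back edge
Back edge closes the cycle 3 → 5 → 10 → 3; its vertices are {3, 5, 10}.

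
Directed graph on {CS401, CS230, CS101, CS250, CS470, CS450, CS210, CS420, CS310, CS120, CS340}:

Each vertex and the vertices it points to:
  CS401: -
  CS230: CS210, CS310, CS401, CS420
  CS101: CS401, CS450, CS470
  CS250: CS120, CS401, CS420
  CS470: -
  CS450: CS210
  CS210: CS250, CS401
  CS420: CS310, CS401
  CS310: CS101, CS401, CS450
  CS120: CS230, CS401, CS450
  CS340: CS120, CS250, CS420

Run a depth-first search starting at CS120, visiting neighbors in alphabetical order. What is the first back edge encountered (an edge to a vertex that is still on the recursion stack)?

DFS from CS120 (visiting neighbors in alphabetical order); mark gray on enter, black on exit:
CS120 gray
  CS230 gray
    CS210 gray
      CS250 gray
        CS250→CS120: CS120 is gray → back edge
First back edge: CS250 → CS120.

CS250->CS120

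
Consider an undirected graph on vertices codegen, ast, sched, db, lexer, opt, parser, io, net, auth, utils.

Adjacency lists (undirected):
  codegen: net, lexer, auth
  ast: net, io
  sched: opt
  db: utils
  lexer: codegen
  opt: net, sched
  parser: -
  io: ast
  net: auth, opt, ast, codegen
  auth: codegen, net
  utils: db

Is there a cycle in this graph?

DFS, tracking each vertex's parent; an edge to a visited non-parent vertex closes a cycle.
Start from lexer:
visit lexer (parent –)
  visit codegen (parent lexer)
    visit net (parent codegen)
      visit auth (parent net)
        auth–codegen: codegen visited and ≠ parent → cycle
Cycle: codegen – net – auth – codegen.

Yes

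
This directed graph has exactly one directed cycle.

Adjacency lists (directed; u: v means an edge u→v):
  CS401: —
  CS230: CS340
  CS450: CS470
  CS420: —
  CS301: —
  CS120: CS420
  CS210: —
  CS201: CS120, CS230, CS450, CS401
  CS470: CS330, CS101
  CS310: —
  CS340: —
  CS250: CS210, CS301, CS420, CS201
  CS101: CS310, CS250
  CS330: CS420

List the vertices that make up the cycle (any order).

DFS with gray/black marking from CS201:
CS201 gray
  CS120 gray
    CS420 gray
    CS420 black
  CS120 black
  CS230 gray
    CS340 gray
    CS340 black
  CS230 black
  CS450 gray
    CS470 gray
      CS330 gray
        CS330→CS420: CS420 black — skip
      CS330 black
      CS101 gray
        CS310 gray
        CS310 black
        CS250 gray
          CS210 gray
          CS210 black
          CS301 gray
          CS301 black
          CS250→CS420: CS420 black — skip
          CS250→CS201: CS201 is gray → back edge
Back edge closes the cycle CS201 → CS450 → CS470 → CS101 → CS250 → CS201; its vertices are {CS101, CS201, CS250, CS450, CS470}.

CS101, CS201, CS250, CS450, CS470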